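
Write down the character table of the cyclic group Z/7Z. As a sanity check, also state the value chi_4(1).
Character table of Z/7Z (irreps indexed chi_0,...,chi_6 with chi_k(m) = zeta_7^(k*m), zeta_7 = exp(2*pi*i/7)):
  irrep \ class  {0} (size 1)  {1} (size 1)    {2} (size 1)    {3} (size 1)    {4} (size 1)    {5} (size 1)    {6} (size 1)  
  chi_0          1             1               1               1               1               1               1             
  chi_1          1             exp(2*I*pi/7)   exp(4*I*pi/7)   exp(6*I*pi/7)   exp(-6*I*pi/7)  exp(-4*I*pi/7)  exp(-2*I*pi/7)
  chi_2          1             exp(4*I*pi/7)   exp(-6*I*pi/7)  exp(-2*I*pi/7)  exp(2*I*pi/7)   exp(6*I*pi/7)   exp(-4*I*pi/7)
  chi_3          1             exp(6*I*pi/7)   exp(-2*I*pi/7)  exp(4*I*pi/7)   exp(-4*I*pi/7)  exp(2*I*pi/7)   exp(-6*I*pi/7)
  chi_4          1             exp(-6*I*pi/7)  exp(2*I*pi/7)   exp(-4*I*pi/7)  exp(4*I*pi/7)   exp(-2*I*pi/7)  exp(6*I*pi/7) 
  chi_5          1             exp(-4*I*pi/7)  exp(6*I*pi/7)   exp(2*I*pi/7)   exp(-2*I*pi/7)  exp(-6*I*pi/7)  exp(4*I*pi/7) 
  chi_6          1             exp(-2*I*pi/7)  exp(-4*I*pi/7)  exp(-6*I*pi/7)  exp(6*I*pi/7)   exp(4*I*pi/7)   exp(2*I*pi/7) 

Spot check: chi_4(1) = zeta_7^(4*1) = zeta_7^4 = exp(-6*I*pi/7).

Derivation: Z/7Z is abelian, so all 7 irreducible complex representations are 1-dimensional. They are given by chi_k(m) = zeta_7^(k*m) for k = 0,...,6. Row orthogonality: sum_m chi_k(m) conj(chi_l(m)) = 7 * [k = l].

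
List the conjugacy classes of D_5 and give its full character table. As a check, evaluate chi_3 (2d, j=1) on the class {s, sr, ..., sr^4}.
Conjugacy classes: {e} of size 1, {r^1, r^4} of size 2, {r^2, r^3} of size 2, {s, sr, ..., sr^4} of size 5.
Character table:
  irrep \ class              {e} (size 1)  {r^1, r^4} (size 2)  {r^2, r^3} (size 2)  {s, sr, ..., sr^4} (size 5)
  chi_1 (triv)               1             1                    1                    1                          
  chi_2 (sign: r->1, s->-1)  1             1                    1                    -1                         
  chi_3 (2d, j=1)            2             -1/2 + sqrt(5)/2     -sqrt(5)/2 - 1/2     0                          
  chi_4 (2d, j=2)            2             -sqrt(5)/2 - 1/2     -1/2 + sqrt(5)/2     0                          

Spot check: chi_3 (2d, j=1) on {s, sr, ..., sr^4} = 0.

Reasoning: D_5 has order 2*5 = 10 with 4 conjugacy classes, hence 4 irreducibles. Sum of squared dims 1 + 1 + 4 + 4 = 10 = |G|. Linear characters come from the abelianisation; the 2-dimensional irreps have character r^k -> 2*cos(2*pi*j*k/5), reflections -> 0.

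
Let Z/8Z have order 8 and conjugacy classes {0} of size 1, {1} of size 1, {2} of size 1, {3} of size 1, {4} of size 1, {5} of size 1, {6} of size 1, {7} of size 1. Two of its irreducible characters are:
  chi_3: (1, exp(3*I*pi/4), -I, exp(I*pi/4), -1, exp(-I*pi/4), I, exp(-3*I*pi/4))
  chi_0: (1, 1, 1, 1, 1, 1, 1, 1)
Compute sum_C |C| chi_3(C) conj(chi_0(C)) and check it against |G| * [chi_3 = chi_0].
Sum = 0; so <chi_3, chi_0> = 0 (distinct irreducibles are orthogonal).

Working: Compute term by term over conjugacy classes (|C| * chi_3(C) * conj(chi_0(C))):
  1*(1)*conj(1) + 1*(exp(3*I*pi/4))*conj(1) + 1*(-I)*conj(1) + 1*(exp(I*pi/4))*conj(1) + 1*(-1)*conj(1) + 1*(exp(-I*pi/4))*conj(1) + 1*(I)*conj(1) + 1*(exp(-3*I*pi/4))*conj(1)
  = (1) + (exp(3*I*pi/4)) + (-I) + (exp(I*pi/4)) + (-1) + (exp(-I*pi/4)) + (I) + (exp(-3*I*pi/4))
  = 0.
(Exp terms are combined using exp(i*s)*conj(exp(i*t)) = exp(i*(s-t)), and sums of them are collapsed using the identity that for every m > 1 the m distinct m-th roots of unity sum to 0, e.g. 1 + exp(2*I*pi/3) + exp(-2*I*pi/3) = 0.)
Dividing by |G| = 8 gives 0/8 = 0, matching the row-orthogonality relation <chi_3, chi_0> = [chi_3 = chi_0].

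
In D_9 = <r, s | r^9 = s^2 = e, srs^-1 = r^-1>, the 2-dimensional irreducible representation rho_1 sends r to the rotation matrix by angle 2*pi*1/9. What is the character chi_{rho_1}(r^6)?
chi_{rho_1}(r^6) = 2*cos(2*pi*1*6/9) = -1

Explanation: rho_1(r^6) is rotation by angle 2*pi*1*6/9, whose trace is 2*cos(2*pi*1*6/9) = -1.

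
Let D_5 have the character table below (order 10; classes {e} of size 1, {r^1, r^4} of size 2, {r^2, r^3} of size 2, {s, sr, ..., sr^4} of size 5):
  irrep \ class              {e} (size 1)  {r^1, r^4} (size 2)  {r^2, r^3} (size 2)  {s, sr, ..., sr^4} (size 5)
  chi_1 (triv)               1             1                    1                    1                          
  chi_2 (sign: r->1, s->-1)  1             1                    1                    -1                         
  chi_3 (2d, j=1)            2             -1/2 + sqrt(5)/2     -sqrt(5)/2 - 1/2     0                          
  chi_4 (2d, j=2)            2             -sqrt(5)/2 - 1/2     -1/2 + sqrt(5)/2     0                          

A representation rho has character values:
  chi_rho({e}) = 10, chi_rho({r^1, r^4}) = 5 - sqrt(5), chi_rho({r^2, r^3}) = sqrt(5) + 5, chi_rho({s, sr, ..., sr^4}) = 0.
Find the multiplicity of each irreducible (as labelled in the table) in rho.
Multiplicities: chi_1: 3, chi_2: 3, chi_3: 0, chi_4: 2.

Working: Use <chi_rho, chi> = (1/|G|) sum_C |C| * chi_rho(C) * conj(chi(C)) with |G| = 10 for each irreducible chi in the table:
  <chi_rho, chi_1> = (1/10)[1*(10)*conj(1) + 2*(5 - sqrt(5))*conj(1) + 2*(sqrt(5) + 5)*conj(1) + 5*(0)*conj(1)]
      = (1/10)[(10) + (10 - 2*sqrt(5)) + (2*sqrt(5) + 10) + (0)] = 30/10 = 3
  <chi_rho, chi_2> = (1/10)[1*(10)*conj(1) + 2*(5 - sqrt(5))*conj(1) + 2*(sqrt(5) + 5)*conj(1) + 5*(0)*conj(-1)]
      = (1/10)[(10) + (10 - 2*sqrt(5)) + (2*sqrt(5) + 10) + (0)] = 30/10 = 3
  <chi_rho, chi_3> = (1/10)[1*(10)*conj(2) + 2*(5 - sqrt(5))*conj(-1/2 + sqrt(5)/2) + 2*(sqrt(5) + 5)*conj(-sqrt(5)/2 - 1/2) + 5*(0)*conj(0)]
      = (1/10)[(20) + (-10 + 6*sqrt(5)) + (-6*sqrt(5) - 10) + (0)] = 0/10 = 0
  <chi_rho, chi_4> = (1/10)[1*(10)*conj(2) + 2*(5 - sqrt(5))*conj(-sqrt(5)/2 - 1/2) + 2*(sqrt(5) + 5)*conj(-1/2 + sqrt(5)/2) + 5*(0)*conj(0)]
      = (1/10)[(20) + (-4*sqrt(5)) + (4*sqrt(5)) + (0)] = 20/10 = 2
Dimension check: dim(rho) = sum (mult * dim) = 3*1 + 3*1 + 0*2 + 2*2 = 10 = chi_rho(e) = 10.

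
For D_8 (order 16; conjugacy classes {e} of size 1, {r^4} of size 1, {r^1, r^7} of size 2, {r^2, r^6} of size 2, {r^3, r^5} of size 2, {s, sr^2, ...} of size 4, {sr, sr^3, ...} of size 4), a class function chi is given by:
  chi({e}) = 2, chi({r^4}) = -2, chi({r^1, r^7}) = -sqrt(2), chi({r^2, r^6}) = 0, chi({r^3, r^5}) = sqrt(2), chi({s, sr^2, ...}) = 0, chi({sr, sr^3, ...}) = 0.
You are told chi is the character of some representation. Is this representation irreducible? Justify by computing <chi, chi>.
Irreducible: <chi, chi> = 1.

Reasoning: <chi, chi> = (1/|G|) sum_C |C| * |chi(C)|^2 = (1/16)[1*|2|^2 + 1*|-2|^2 + 2*|-sqrt(2)|^2 + 2*|0|^2 + 2*|sqrt(2)|^2 + 4*|0|^2 + 4*|0|^2]
  = (1/16)[(4) + (4) + (4) + (0) + (4) + (0) + (0)] = 16/16 = 1.
A character is irreducible iff <chi, chi> = 1, so this representation is irreducible.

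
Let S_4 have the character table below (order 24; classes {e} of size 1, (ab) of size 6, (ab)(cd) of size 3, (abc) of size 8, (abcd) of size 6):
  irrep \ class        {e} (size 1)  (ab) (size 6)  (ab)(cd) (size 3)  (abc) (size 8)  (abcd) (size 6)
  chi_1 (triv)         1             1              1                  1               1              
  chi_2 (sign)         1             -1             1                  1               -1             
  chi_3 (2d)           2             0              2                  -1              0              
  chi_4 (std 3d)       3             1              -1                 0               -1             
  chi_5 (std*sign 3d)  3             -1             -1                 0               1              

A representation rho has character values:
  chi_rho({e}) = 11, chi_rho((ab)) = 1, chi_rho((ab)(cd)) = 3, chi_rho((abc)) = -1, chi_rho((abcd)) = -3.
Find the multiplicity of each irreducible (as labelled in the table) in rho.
Multiplicities: chi_1: 0, chi_2: 1, chi_3: 2, chi_4: 2, chi_5: 0.

Derivation: Use <chi_rho, chi> = (1/|G|) sum_C |C| * chi_rho(C) * conj(chi(C)) with |G| = 24 for each irreducible chi in the table:
  <chi_rho, chi_1> = (1/24)[1*(11)*conj(1) + 6*(1)*conj(1) + 3*(3)*conj(1) + 8*(-1)*conj(1) + 6*(-3)*conj(1)]
      = (1/24)[(11) + (6) + (9) + (-8) + (-18)] = 0/24 = 0
  <chi_rho, chi_2> = (1/24)[1*(11)*conj(1) + 6*(1)*conj(-1) + 3*(3)*conj(1) + 8*(-1)*conj(1) + 6*(-3)*conj(-1)]
      = (1/24)[(11) + (-6) + (9) + (-8) + (18)] = 24/24 = 1
  <chi_rho, chi_3> = (1/24)[1*(11)*conj(2) + 6*(1)*conj(0) + 3*(3)*conj(2) + 8*(-1)*conj(-1) + 6*(-3)*conj(0)]
      = (1/24)[(22) + (0) + (18) + (8) + (0)] = 48/24 = 2
  <chi_rho, chi_4> = (1/24)[1*(11)*conj(3) + 6*(1)*conj(1) + 3*(3)*conj(-1) + 8*(-1)*conj(0) + 6*(-3)*conj(-1)]
      = (1/24)[(33) + (6) + (-9) + (0) + (18)] = 48/24 = 2
  <chi_rho, chi_5> = (1/24)[1*(11)*conj(3) + 6*(1)*conj(-1) + 3*(3)*conj(-1) + 8*(-1)*conj(0) + 6*(-3)*conj(1)]
      = (1/24)[(33) + (-6) + (-9) + (0) + (-18)] = 0/24 = 0
Dimension check: dim(rho) = sum (mult * dim) = 0*1 + 1*1 + 2*2 + 2*3 + 0*3 = 11 = chi_rho(e) = 11.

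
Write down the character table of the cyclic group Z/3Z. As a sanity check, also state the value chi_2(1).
Character table of Z/3Z (irreps indexed chi_0,...,chi_2 with chi_k(m) = zeta_3^(k*m), zeta_3 = exp(2*pi*i/3)):
  irrep \ class  {0} (size 1)  {1} (size 1)    {2} (size 1)  
  chi_0          1             1               1             
  chi_1          1             exp(2*I*pi/3)   exp(-2*I*pi/3)
  chi_2          1             exp(-2*I*pi/3)  exp(2*I*pi/3) 

Spot check: chi_2(1) = zeta_3^(2*1) = zeta_3^2 = exp(-2*I*pi/3).

Argument: Z/3Z is abelian, so all 3 irreducible complex representations are 1-dimensional. They are given by chi_k(m) = zeta_3^(k*m) for k = 0,...,2. Row orthogonality: sum_m chi_k(m) conj(chi_l(m)) = 3 * [k = l].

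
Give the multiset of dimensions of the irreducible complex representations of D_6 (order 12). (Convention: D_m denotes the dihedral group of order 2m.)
Dimensions: 1, 1, 1, 1, 2, 2

Derivation: There are 6 irreducibles (= number of conjugacy classes). Their dimensions d_i satisfy sum d_i^2 = |G| = 12: 1 + 1 + 1 + 1 + 4 + 4 = 12.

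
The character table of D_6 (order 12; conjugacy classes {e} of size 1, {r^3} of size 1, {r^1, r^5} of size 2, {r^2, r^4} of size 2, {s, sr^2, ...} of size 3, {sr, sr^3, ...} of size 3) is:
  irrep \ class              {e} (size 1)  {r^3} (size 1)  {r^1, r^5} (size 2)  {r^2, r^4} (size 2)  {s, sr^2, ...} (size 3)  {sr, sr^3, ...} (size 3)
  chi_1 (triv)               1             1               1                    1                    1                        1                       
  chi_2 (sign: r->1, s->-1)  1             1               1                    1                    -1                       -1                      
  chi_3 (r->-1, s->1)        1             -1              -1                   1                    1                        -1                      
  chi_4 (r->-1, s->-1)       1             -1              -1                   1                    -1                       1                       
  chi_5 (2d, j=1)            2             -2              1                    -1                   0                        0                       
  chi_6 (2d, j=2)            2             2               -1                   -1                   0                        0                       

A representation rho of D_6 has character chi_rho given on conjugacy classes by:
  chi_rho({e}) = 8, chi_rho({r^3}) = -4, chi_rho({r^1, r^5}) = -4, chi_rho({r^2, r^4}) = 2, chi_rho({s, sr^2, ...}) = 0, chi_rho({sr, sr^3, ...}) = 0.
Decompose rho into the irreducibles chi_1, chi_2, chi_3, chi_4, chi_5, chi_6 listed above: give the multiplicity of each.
Multiplicities: chi_1: 0, chi_2: 0, chi_3: 2, chi_4: 2, chi_5: 1, chi_6: 1.

Solution. Use <chi_rho, chi> = (1/|G|) sum_C |C| * chi_rho(C) * conj(chi(C)) with |G| = 12 for each irreducible chi in the table:
  <chi_rho, chi_1> = (1/12)[1*(8)*conj(1) + 1*(-4)*conj(1) + 2*(-4)*conj(1) + 2*(2)*conj(1) + 3*(0)*conj(1) + 3*(0)*conj(1)]
      = (1/12)[(8) + (-4) + (-8) + (4) + (0) + (0)] = 0/12 = 0
  <chi_rho, chi_2> = (1/12)[1*(8)*conj(1) + 1*(-4)*conj(1) + 2*(-4)*conj(1) + 2*(2)*conj(1) + 3*(0)*conj(-1) + 3*(0)*conj(-1)]
      = (1/12)[(8) + (-4) + (-8) + (4) + (0) + (0)] = 0/12 = 0
  <chi_rho, chi_3> = (1/12)[1*(8)*conj(1) + 1*(-4)*conj(-1) + 2*(-4)*conj(-1) + 2*(2)*conj(1) + 3*(0)*conj(1) + 3*(0)*conj(-1)]
      = (1/12)[(8) + (4) + (8) + (4) + (0) + (0)] = 24/12 = 2
  <chi_rho, chi_4> = (1/12)[1*(8)*conj(1) + 1*(-4)*conj(-1) + 2*(-4)*conj(-1) + 2*(2)*conj(1) + 3*(0)*conj(-1) + 3*(0)*conj(1)]
      = (1/12)[(8) + (4) + (8) + (4) + (0) + (0)] = 24/12 = 2
  <chi_rho, chi_5> = (1/12)[1*(8)*conj(2) + 1*(-4)*conj(-2) + 2*(-4)*conj(1) + 2*(2)*conj(-1) + 3*(0)*conj(0) + 3*(0)*conj(0)]
      = (1/12)[(16) + (8) + (-8) + (-4) + (0) + (0)] = 12/12 = 1
  <chi_rho, chi_6> = (1/12)[1*(8)*conj(2) + 1*(-4)*conj(2) + 2*(-4)*conj(-1) + 2*(2)*conj(-1) + 3*(0)*conj(0) + 3*(0)*conj(0)]
      = (1/12)[(16) + (-8) + (8) + (-4) + (0) + (0)] = 12/12 = 1
Dimension check: dim(rho) = sum (mult * dim) = 0*1 + 0*1 + 2*1 + 2*1 + 1*2 + 1*2 = 8 = chi_rho(e) = 8.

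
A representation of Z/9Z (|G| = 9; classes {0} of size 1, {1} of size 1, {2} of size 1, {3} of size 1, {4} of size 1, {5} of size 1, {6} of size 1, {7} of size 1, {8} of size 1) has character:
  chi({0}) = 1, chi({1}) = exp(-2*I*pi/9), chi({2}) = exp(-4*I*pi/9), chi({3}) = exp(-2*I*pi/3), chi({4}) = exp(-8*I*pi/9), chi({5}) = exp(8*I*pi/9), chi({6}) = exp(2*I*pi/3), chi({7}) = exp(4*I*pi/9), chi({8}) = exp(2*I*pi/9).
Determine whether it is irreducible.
Irreducible: <chi, chi> = 1.

Derivation: <chi, chi> = (1/|G|) sum_C |C| * |chi(C)|^2 = (1/9)[1*|1|^2 + 1*|exp(-2*I*pi/9)|^2 + 1*|exp(-4*I*pi/9)|^2 + 1*|exp(-2*I*pi/3)|^2 + 1*|exp(-8*I*pi/9)|^2 + 1*|exp(8*I*pi/9)|^2 + 1*|exp(2*I*pi/3)|^2 + 1*|exp(4*I*pi/9)|^2 + 1*|exp(2*I*pi/9)|^2]
  = (1/9)[(1) + (1) + (1) + (1) + (1) + (1) + (1) + (1) + (1)] = 9/9 = 1.
(Exp terms are combined using exp(i*s)*conj(exp(i*t)) = exp(i*(s-t)), and sums of them are collapsed using the identity that for every m > 1 the m distinct m-th roots of unity sum to 0, e.g. 1 + exp(2*I*pi/3) + exp(-2*I*pi/3) = 0.)
A character is irreducible iff <chi, chi> = 1, so this representation is irreducible.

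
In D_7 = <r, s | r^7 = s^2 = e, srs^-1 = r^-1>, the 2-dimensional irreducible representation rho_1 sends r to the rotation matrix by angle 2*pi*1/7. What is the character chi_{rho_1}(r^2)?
chi_{rho_1}(r^2) = 2*cos(2*pi*1*2/7) = -2*cos(3*pi/7)

Why: rho_1(r^2) is rotation by angle 2*pi*1*2/7, whose trace is 2*cos(2*pi*1*2/7) = -2*cos(3*pi/7).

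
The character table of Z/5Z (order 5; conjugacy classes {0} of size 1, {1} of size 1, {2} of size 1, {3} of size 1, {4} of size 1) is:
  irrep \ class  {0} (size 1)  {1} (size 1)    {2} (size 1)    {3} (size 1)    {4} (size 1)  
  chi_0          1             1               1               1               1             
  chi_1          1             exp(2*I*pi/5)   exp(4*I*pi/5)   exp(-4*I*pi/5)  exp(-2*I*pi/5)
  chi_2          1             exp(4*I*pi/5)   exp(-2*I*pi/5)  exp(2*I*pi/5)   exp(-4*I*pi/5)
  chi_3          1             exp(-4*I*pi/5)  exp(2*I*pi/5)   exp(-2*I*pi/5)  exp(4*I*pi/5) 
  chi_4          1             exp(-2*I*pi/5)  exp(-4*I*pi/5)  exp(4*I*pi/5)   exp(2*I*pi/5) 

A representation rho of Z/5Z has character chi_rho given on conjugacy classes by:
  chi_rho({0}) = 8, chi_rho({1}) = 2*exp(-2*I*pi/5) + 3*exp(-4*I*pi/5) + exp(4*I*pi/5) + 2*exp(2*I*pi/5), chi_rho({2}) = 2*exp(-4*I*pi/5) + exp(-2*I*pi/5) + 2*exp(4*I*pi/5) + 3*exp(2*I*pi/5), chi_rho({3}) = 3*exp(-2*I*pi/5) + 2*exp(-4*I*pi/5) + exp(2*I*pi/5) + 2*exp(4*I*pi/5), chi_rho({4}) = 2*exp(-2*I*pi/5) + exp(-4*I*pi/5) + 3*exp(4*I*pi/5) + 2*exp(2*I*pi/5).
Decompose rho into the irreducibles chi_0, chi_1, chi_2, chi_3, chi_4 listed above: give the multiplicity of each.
Multiplicities: chi_0: 0, chi_1: 2, chi_2: 1, chi_3: 3, chi_4: 2.

Justification: Use <chi_rho, chi> = (1/|G|) sum_C |C| * chi_rho(C) * conj(chi(C)) with |G| = 5 for each irreducible chi in the table:
  <chi_rho, chi_0> = (1/5)[1*(8)*conj(1) + 1*(2*exp(-2*I*pi/5) + 3*exp(-4*I*pi/5) + exp(4*I*pi/5) + 2*exp(2*I*pi/5))*conj(1) + 1*(2*exp(-4*I*pi/5) + exp(-2*I*pi/5) + 2*exp(4*I*pi/5) + 3*exp(2*I*pi/5))*conj(1) + 1*(3*exp(-2*I*pi/5) + 2*exp(-4*I*pi/5) + exp(2*I*pi/5) + 2*exp(4*I*pi/5))*conj(1) + 1*(2*exp(-2*I*pi/5) + exp(-4*I*pi/5) + 3*exp(4*I*pi/5) + 2*exp(2*I*pi/5))*conj(1)]
      = (1/5)[(8) + (2*exp(-2*I*pi/5) + 3*exp(-4*I*pi/5) + exp(4*I*pi/5) + 2*exp(2*I*pi/5)) + (2*exp(-4*I*pi/5) + exp(-2*I*pi/5) + 2*exp(4*I*pi/5) + 3*exp(2*I*pi/5)) + (3*exp(-2*I*pi/5) + 2*exp(-4*I*pi/5) + exp(2*I*pi/5) + 2*exp(4*I*pi/5)) + (2*exp(-2*I*pi/5) + exp(-4*I*pi/5) + 3*exp(4*I*pi/5) + 2*exp(2*I*pi/5))] = 0/5 = 0
  <chi_rho, chi_1> = (1/5)[1*(8)*conj(1) + 1*(2*exp(-2*I*pi/5) + 3*exp(-4*I*pi/5) + exp(4*I*pi/5) + 2*exp(2*I*pi/5))*conj(exp(2*I*pi/5)) + 1*(2*exp(-4*I*pi/5) + exp(-2*I*pi/5) + 2*exp(4*I*pi/5) + 3*exp(2*I*pi/5))*conj(exp(4*I*pi/5)) + 1*(3*exp(-2*I*pi/5) + 2*exp(-4*I*pi/5) + exp(2*I*pi/5) + 2*exp(4*I*pi/5))*conj(exp(-4*I*pi/5)) + 1*(2*exp(-2*I*pi/5) + exp(-4*I*pi/5) + 3*exp(4*I*pi/5) + 2*exp(2*I*pi/5))*conj(exp(-2*I*pi/5))]
      = (1/5)[(8) + (2 + 2*exp(-4*I*pi/5) + exp(2*I*pi/5) + 3*exp(4*I*pi/5)) + (2 + 3*exp(-2*I*pi/5) + exp(4*I*pi/5) + 2*exp(2*I*pi/5)) + (2 + 2*exp(-2*I*pi/5) + exp(-4*I*pi/5) + 3*exp(2*I*pi/5)) + (2 + 3*exp(-4*I*pi/5) + exp(-2*I*pi/5) + 2*exp(4*I*pi/5))] = 10/5 = 2
  <chi_rho, chi_2> = (1/5)[1*(8)*conj(1) + 1*(2*exp(-2*I*pi/5) + 3*exp(-4*I*pi/5) + exp(4*I*pi/5) + 2*exp(2*I*pi/5))*conj(exp(4*I*pi/5)) + 1*(2*exp(-4*I*pi/5) + exp(-2*I*pi/5) + 2*exp(4*I*pi/5) + 3*exp(2*I*pi/5))*conj(exp(-2*I*pi/5)) + 1*(3*exp(-2*I*pi/5) + 2*exp(-4*I*pi/5) + exp(2*I*pi/5) + 2*exp(4*I*pi/5))*conj(exp(2*I*pi/5)) + 1*(2*exp(-2*I*pi/5) + exp(-4*I*pi/5) + 3*exp(4*I*pi/5) + 2*exp(2*I*pi/5))*conj(exp(-4*I*pi/5))]
      = (1/5)[(8) + (1 + 2*exp(-2*I*pi/5) + 2*exp(4*I*pi/5) + 3*exp(2*I*pi/5)) + (1 + 2*exp(-2*I*pi/5) + 2*exp(-4*I*pi/5) + 3*exp(4*I*pi/5)) + (1 + 3*exp(-4*I*pi/5) + 2*exp(4*I*pi/5) + 2*exp(2*I*pi/5)) + (1 + 3*exp(-2*I*pi/5) + 2*exp(-4*I*pi/5) + 2*exp(2*I*pi/5))] = 5/5 = 1
  <chi_rho, chi_3> = (1/5)[1*(8)*conj(1) + 1*(2*exp(-2*I*pi/5) + 3*exp(-4*I*pi/5) + exp(4*I*pi/5) + 2*exp(2*I*pi/5))*conj(exp(-4*I*pi/5)) + 1*(2*exp(-4*I*pi/5) + exp(-2*I*pi/5) + 2*exp(4*I*pi/5) + 3*exp(2*I*pi/5))*conj(exp(2*I*pi/5)) + 1*(3*exp(-2*I*pi/5) + 2*exp(-4*I*pi/5) + exp(2*I*pi/5) + 2*exp(4*I*pi/5))*conj(exp(-2*I*pi/5)) + 1*(2*exp(-2*I*pi/5) + exp(-4*I*pi/5) + 3*exp(4*I*pi/5) + 2*exp(2*I*pi/5))*conj(exp(4*I*pi/5))]
      = (1/5)[(8) + (3 + 2*exp(-4*I*pi/5) + exp(-2*I*pi/5) + 2*exp(2*I*pi/5)) + (3 + exp(-4*I*pi/5) + 2*exp(4*I*pi/5) + 2*exp(2*I*pi/5)) + (3 + 2*exp(-2*I*pi/5) + 2*exp(-4*I*pi/5) + exp(4*I*pi/5)) + (3 + 2*exp(-2*I*pi/5) + exp(2*I*pi/5) + 2*exp(4*I*pi/5))] = 15/5 = 3
  <chi_rho, chi_4> = (1/5)[1*(8)*conj(1) + 1*(2*exp(-2*I*pi/5) + 3*exp(-4*I*pi/5) + exp(4*I*pi/5) + 2*exp(2*I*pi/5))*conj(exp(-2*I*pi/5)) + 1*(2*exp(-4*I*pi/5) + exp(-2*I*pi/5) + 2*exp(4*I*pi/5) + 3*exp(2*I*pi/5))*conj(exp(-4*I*pi/5)) + 1*(3*exp(-2*I*pi/5) + 2*exp(-4*I*pi/5) + exp(2*I*pi/5) + 2*exp(4*I*pi/5))*conj(exp(4*I*pi/5)) + 1*(2*exp(-2*I*pi/5) + exp(-4*I*pi/5) + 3*exp(4*I*pi/5) + 2*exp(2*I*pi/5))*conj(exp(2*I*pi/5))]
      = (1/5)[(8) + (2 + 3*exp(-2*I*pi/5) + exp(-4*I*pi/5) + 2*exp(4*I*pi/5)) + (2 + 2*exp(-2*I*pi/5) + 3*exp(-4*I*pi/5) + exp(2*I*pi/5)) + (2 + exp(-2*I*pi/5) + 3*exp(4*I*pi/5) + 2*exp(2*I*pi/5)) + (2 + 2*exp(-4*I*pi/5) + exp(4*I*pi/5) + 3*exp(2*I*pi/5))] = 10/5 = 2
(Exp terms are combined using exp(i*s)*conj(exp(i*t)) = exp(i*(s-t)), and sums of them are collapsed using the identity that for every m > 1 the m distinct m-th roots of unity sum to 0, e.g. 1 + exp(2*I*pi/3) + exp(-2*I*pi/3) = 0.)
Dimension check: dim(rho) = sum (mult * dim) = 0*1 + 2*1 + 1*1 + 3*1 + 2*1 = 8 = chi_rho(e) = 8.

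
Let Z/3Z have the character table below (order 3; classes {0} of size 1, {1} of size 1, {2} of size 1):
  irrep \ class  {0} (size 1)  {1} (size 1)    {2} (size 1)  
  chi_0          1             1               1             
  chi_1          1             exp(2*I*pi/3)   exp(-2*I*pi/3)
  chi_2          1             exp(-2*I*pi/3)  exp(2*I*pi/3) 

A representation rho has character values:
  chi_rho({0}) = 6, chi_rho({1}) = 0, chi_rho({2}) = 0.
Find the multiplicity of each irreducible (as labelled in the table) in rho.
Multiplicities: chi_0: 2, chi_1: 2, chi_2: 2.

Explanation: Use <chi_rho, chi> = (1/|G|) sum_C |C| * chi_rho(C) * conj(chi(C)) with |G| = 3 for each irreducible chi in the table:
  <chi_rho, chi_0> = (1/3)[1*(6)*conj(1) + 1*(0)*conj(1) + 1*(0)*conj(1)]
      = (1/3)[(6) + (0) + (0)] = 6/3 = 2
  <chi_rho, chi_1> = (1/3)[1*(6)*conj(1) + 1*(0)*conj(exp(2*I*pi/3)) + 1*(0)*conj(exp(-2*I*pi/3))]
      = (1/3)[(6) + (0) + (0)] = 6/3 = 2
  <chi_rho, chi_2> = (1/3)[1*(6)*conj(1) + 1*(0)*conj(exp(-2*I*pi/3)) + 1*(0)*conj(exp(2*I*pi/3))]
      = (1/3)[(6) + (0) + (0)] = 6/3 = 2
(Exp terms are combined using exp(i*s)*conj(exp(i*t)) = exp(i*(s-t)), and sums of them are collapsed using the identity that for every m > 1 the m distinct m-th roots of unity sum to 0, e.g. 1 + exp(2*I*pi/3) + exp(-2*I*pi/3) = 0.)
Dimension check: dim(rho) = sum (mult * dim) = 2*1 + 2*1 + 2*1 = 6 = chi_rho(e) = 6.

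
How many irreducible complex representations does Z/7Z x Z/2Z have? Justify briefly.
14

Explanation: The number of irreducible complex representations of a finite group equals its number of conjugacy classes. Z/7Z x Z/2Z is abelian of order 14, so every element is its own conjugacy class: 14 classes, so Z/7Z x Z/2Z (order 14) has exactly 14 irreducible complex representations.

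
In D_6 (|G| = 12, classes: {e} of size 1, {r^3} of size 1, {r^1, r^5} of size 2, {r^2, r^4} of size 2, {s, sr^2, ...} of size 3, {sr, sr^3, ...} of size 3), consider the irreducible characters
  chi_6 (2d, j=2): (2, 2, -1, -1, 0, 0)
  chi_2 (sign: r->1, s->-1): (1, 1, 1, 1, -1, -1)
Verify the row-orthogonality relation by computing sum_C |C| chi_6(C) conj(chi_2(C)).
Sum = 0; so <chi_6, chi_2> = 0 (distinct irreducibles are orthogonal).

Why: Compute term by term over conjugacy classes (|C| * chi_6(C) * conj(chi_2(C))):
  1*(2)*conj(1) + 1*(2)*conj(1) + 2*(-1)*conj(1) + 2*(-1)*conj(1) + 3*(0)*conj(-1) + 3*(0)*conj(-1)
  = (2) + (2) + (-2) + (-2) + (0) + (0)
  = 0.
Dividing by |G| = 12 gives 0/12 = 0, matching the row-orthogonality relation <chi_6, chi_2> = [chi_6 = chi_2].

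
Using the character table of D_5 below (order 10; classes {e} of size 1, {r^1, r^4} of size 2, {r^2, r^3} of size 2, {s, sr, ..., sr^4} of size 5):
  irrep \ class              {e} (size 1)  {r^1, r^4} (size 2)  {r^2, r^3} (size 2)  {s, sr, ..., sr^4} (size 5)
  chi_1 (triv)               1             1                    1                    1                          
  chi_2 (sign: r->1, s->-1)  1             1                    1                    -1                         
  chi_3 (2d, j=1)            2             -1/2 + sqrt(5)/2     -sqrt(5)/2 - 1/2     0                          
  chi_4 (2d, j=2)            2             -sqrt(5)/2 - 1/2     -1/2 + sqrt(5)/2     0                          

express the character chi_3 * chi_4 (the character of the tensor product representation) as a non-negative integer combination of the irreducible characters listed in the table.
chi_3 tensor chi_4 = chi_3 + chi_4 (all other irreducibles have multiplicity 0).

Working: The character of a tensor product is the pointwise product (chi_3 * chi_4)(C) = chi_3(C) * chi_4(C):
  {e}: (2)*(2), {r^1, r^4}: (-1/2 + sqrt(5)/2)*(-sqrt(5)/2 - 1/2), {r^2, r^3}: (-sqrt(5)/2 - 1/2)*(-1/2 + sqrt(5)/2), {s, sr, ..., sr^4}: (0)*(0)
so (chi_3 * chi_4) takes values
  {e} -> 4, {r^1, r^4} -> -1, {r^2, r^3} -> -1, {s, sr, ..., sr^4} -> 0.
Now take the inner product of this character with each irreducible chi from the table, <chi_3*chi_4, chi> = (1/10) sum_C |C| (chi_3*chi_4)(C) conj(chi(C)):
  <chi_3*chi_4, chi_1> = (1/10)[1*(4)*conj(1) + 2*(-1)*conj(1) + 2*(-1)*conj(1) + 5*(0)*conj(1)]
      = (1/10)[(4) + (-2) + (-2) + (0)] = 0/10 = 0
  <chi_3*chi_4, chi_2> = (1/10)[1*(4)*conj(1) + 2*(-1)*conj(1) + 2*(-1)*conj(1) + 5*(0)*conj(-1)]
      = (1/10)[(4) + (-2) + (-2) + (0)] = 0/10 = 0
  <chi_3*chi_4, chi_3> = (1/10)[1*(4)*conj(2) + 2*(-1)*conj(-1/2 + sqrt(5)/2) + 2*(-1)*conj(-sqrt(5)/2 - 1/2) + 5*(0)*conj(0)]
      = (1/10)[(8) + (1 - sqrt(5)) + (1 + sqrt(5)) + (0)] = 10/10 = 1
  <chi_3*chi_4, chi_4> = (1/10)[1*(4)*conj(2) + 2*(-1)*conj(-sqrt(5)/2 - 1/2) + 2*(-1)*conj(-1/2 + sqrt(5)/2) + 5*(0)*conj(0)]
      = (1/10)[(8) + (1 + sqrt(5)) + (1 - sqrt(5)) + (0)] = 10/10 = 1
Hence the multiplicities are chi_3: 1, chi_4: 1. Dimension check: dim(chi_3)*dim(chi_4) = 2*2 = 4 and sum (mult * dim) = 1*2 + 1*2 = 4.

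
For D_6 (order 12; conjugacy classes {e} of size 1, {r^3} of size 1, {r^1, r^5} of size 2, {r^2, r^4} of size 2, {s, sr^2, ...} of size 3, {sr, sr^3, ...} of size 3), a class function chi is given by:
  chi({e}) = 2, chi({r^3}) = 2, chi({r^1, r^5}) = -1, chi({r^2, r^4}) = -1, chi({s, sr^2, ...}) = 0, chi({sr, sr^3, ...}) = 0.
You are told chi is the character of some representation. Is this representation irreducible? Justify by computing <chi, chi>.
Irreducible: <chi, chi> = 1.

Argument: <chi, chi> = (1/|G|) sum_C |C| * |chi(C)|^2 = (1/12)[1*|2|^2 + 1*|2|^2 + 2*|-1|^2 + 2*|-1|^2 + 3*|0|^2 + 3*|0|^2]
  = (1/12)[(4) + (4) + (2) + (2) + (0) + (0)] = 12/12 = 1.
A character is irreducible iff <chi, chi> = 1, so this representation is irreducible.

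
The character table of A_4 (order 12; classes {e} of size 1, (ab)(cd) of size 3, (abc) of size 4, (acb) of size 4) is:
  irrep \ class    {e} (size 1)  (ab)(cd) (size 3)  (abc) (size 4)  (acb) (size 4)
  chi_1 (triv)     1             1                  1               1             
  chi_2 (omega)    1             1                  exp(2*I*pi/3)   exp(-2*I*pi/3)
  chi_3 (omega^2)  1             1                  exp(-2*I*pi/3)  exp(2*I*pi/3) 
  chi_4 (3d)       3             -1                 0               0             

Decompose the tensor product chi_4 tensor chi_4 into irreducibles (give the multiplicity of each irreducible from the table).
chi_4 tensor chi_4 = chi_1 + chi_2 + chi_3 + 2*chi_4 (all other irreducibles have multiplicity 0).

Details: The character of a tensor product is the pointwise product (chi_4 * chi_4)(C) = chi_4(C) * chi_4(C):
  {e}: (3)*(3), (ab)(cd): (-1)*(-1), (abc): (0)*(0), (acb): (0)*(0)
so (chi_4 * chi_4) takes values
  {e} -> 9, (ab)(cd) -> 1, (abc) -> 0, (acb) -> 0.
Now take the inner product of this character with each irreducible chi from the table, <chi_4*chi_4, chi> = (1/12) sum_C |C| (chi_4*chi_4)(C) conj(chi(C)):
  <chi_4*chi_4, chi_1> = (1/12)[1*(9)*conj(1) + 3*(1)*conj(1) + 4*(0)*conj(1) + 4*(0)*conj(1)]
      = (1/12)[(9) + (3) + (0) + (0)] = 12/12 = 1
  <chi_4*chi_4, chi_2> = (1/12)[1*(9)*conj(1) + 3*(1)*conj(1) + 4*(0)*conj(exp(2*I*pi/3)) + 4*(0)*conj(exp(-2*I*pi/3))]
      = (1/12)[(9) + (3) + (0) + (0)] = 12/12 = 1
  <chi_4*chi_4, chi_3> = (1/12)[1*(9)*conj(1) + 3*(1)*conj(1) + 4*(0)*conj(exp(-2*I*pi/3)) + 4*(0)*conj(exp(2*I*pi/3))]
      = (1/12)[(9) + (3) + (0) + (0)] = 12/12 = 1
  <chi_4*chi_4, chi_4> = (1/12)[1*(9)*conj(3) + 3*(1)*conj(-1) + 4*(0)*conj(0) + 4*(0)*conj(0)]
      = (1/12)[(27) + (-3) + (0) + (0)] = 24/12 = 2
(Exp terms are combined using exp(i*s)*conj(exp(i*t)) = exp(i*(s-t)), and sums of them are collapsed using the identity that for every m > 1 the m distinct m-th roots of unity sum to 0, e.g. 1 + exp(2*I*pi/3) + exp(-2*I*pi/3) = 0.)
Hence the multiplicities are chi_1: 1, chi_2: 1, chi_3: 1, chi_4: 2. Dimension check: dim(chi_4)*dim(chi_4) = 3*3 = 9 and sum (mult * dim) = 1*1 + 1*1 + 1*1 + 2*3 = 9.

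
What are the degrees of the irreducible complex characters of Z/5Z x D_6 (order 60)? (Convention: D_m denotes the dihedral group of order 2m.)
Dimensions: 1, 1, 1, 1, 1, 1, 1, 1, 1, 1, 1, 1, 1, 1, 1, 1, 1, 1, 1, 1, 2, 2, 2, 2, 2, 2, 2, 2, 2, 2

Solution. There are 30 irreducibles (= number of conjugacy classes). Their dimensions d_i satisfy sum d_i^2 = |G| = 60: 1 + 1 + 1 + 1 + 1 + 1 + 1 + 1 + 1 + 1 + 1 + 1 + 1 + 1 + 1 + 1 + 1 + 1 + 1 + 1 + 4 + 4 + 4 + 4 + 4 + 4 + 4 + 4 + 4 + 4 = 60. (For the product with Z/5Z: each of the 5 1-dim characters of Z/5Z tensors with each irrep of D_6, giving 5 copies of each D_6-dimension.)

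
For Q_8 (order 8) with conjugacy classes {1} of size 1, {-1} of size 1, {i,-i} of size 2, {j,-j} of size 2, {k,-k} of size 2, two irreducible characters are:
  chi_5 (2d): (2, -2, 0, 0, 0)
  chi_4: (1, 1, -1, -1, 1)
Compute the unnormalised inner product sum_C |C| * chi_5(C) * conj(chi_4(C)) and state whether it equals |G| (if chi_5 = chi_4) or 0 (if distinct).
Sum = 0; so <chi_5, chi_4> = 0 (distinct irreducibles are orthogonal).

Details: Compute term by term over conjugacy classes (|C| * chi_5(C) * conj(chi_4(C))):
  1*(2)*conj(1) + 1*(-2)*conj(1) + 2*(0)*conj(-1) + 2*(0)*conj(-1) + 2*(0)*conj(1)
  = (2) + (-2) + (0) + (0) + (0)
  = 0.
Dividing by |G| = 8 gives 0/8 = 0, matching the row-orthogonality relation <chi_5, chi_4> = [chi_5 = chi_4].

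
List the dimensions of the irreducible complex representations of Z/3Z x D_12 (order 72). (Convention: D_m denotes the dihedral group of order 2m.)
Dimensions: 1, 1, 1, 1, 1, 1, 1, 1, 1, 1, 1, 1, 2, 2, 2, 2, 2, 2, 2, 2, 2, 2, 2, 2, 2, 2, 2

Derivation: There are 27 irreducibles (= number of conjugacy classes). Their dimensions d_i satisfy sum d_i^2 = |G| = 72: 1 + 1 + 1 + 1 + 1 + 1 + 1 + 1 + 1 + 1 + 1 + 1 + 4 + 4 + 4 + 4 + 4 + 4 + 4 + 4 + 4 + 4 + 4 + 4 + 4 + 4 + 4 = 72. (For the product with Z/3Z: each of the 3 1-dim characters of Z/3Z tensors with each irrep of D_12, giving 3 copies of each D_12-dimension.)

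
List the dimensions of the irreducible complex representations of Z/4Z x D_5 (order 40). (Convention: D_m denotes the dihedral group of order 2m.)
Dimensions: 1, 1, 1, 1, 1, 1, 1, 1, 2, 2, 2, 2, 2, 2, 2, 2

Explanation: There are 16 irreducibles (= number of conjugacy classes). Their dimensions d_i satisfy sum d_i^2 = |G| = 40: 1 + 1 + 1 + 1 + 1 + 1 + 1 + 1 + 4 + 4 + 4 + 4 + 4 + 4 + 4 + 4 = 40. (For the product with Z/4Z: each of the 4 1-dim characters of Z/4Z tensors with each irrep of D_5, giving 4 copies of each D_5-dimension.)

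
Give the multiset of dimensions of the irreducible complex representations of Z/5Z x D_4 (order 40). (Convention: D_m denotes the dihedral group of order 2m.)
Dimensions: 1, 1, 1, 1, 1, 1, 1, 1, 1, 1, 1, 1, 1, 1, 1, 1, 1, 1, 1, 1, 2, 2, 2, 2, 2

Argument: There are 25 irreducibles (= number of conjugacy classes). Their dimensions d_i satisfy sum d_i^2 = |G| = 40: 1 + 1 + 1 + 1 + 1 + 1 + 1 + 1 + 1 + 1 + 1 + 1 + 1 + 1 + 1 + 1 + 1 + 1 + 1 + 1 + 4 + 4 + 4 + 4 + 4 = 40. (For the product with Z/5Z: each of the 5 1-dim characters of Z/5Z tensors with each irrep of D_4, giving 5 copies of each D_4-dimension.)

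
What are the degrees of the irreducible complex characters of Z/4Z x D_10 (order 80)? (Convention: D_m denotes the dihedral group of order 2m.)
Dimensions: 1, 1, 1, 1, 1, 1, 1, 1, 1, 1, 1, 1, 1, 1, 1, 1, 2, 2, 2, 2, 2, 2, 2, 2, 2, 2, 2, 2, 2, 2, 2, 2

Justification: There are 32 irreducibles (= number of conjugacy classes). Their dimensions d_i satisfy sum d_i^2 = |G| = 80: 1 + 1 + 1 + 1 + 1 + 1 + 1 + 1 + 1 + 1 + 1 + 1 + 1 + 1 + 1 + 1 + 4 + 4 + 4 + 4 + 4 + 4 + 4 + 4 + 4 + 4 + 4 + 4 + 4 + 4 + 4 + 4 = 80. (For the product with Z/4Z: each of the 4 1-dim characters of Z/4Z tensors with each irrep of D_10, giving 4 copies of each D_10-dimension.)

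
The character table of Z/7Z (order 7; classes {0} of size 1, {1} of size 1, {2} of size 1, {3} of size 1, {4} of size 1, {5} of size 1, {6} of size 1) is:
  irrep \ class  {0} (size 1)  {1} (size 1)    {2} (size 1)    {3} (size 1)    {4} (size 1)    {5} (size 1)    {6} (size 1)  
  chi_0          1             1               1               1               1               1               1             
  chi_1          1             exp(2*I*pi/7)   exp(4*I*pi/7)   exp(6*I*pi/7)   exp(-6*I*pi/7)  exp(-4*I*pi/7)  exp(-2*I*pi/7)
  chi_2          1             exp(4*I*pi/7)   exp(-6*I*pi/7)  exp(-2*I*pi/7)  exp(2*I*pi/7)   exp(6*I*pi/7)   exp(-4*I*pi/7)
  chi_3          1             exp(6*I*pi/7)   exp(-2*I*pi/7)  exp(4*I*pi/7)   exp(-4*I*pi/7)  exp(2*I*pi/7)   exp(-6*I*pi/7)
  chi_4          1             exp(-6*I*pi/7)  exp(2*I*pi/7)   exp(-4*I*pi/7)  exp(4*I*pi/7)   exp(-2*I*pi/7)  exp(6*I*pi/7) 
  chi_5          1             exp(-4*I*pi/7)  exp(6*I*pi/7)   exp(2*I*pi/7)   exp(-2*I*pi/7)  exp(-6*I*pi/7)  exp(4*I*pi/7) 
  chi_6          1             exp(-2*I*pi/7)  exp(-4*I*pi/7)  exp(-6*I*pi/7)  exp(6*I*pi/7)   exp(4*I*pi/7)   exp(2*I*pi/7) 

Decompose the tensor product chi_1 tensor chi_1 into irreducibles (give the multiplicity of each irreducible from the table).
chi_1 tensor chi_1 = chi_2 (all other irreducibles have multiplicity 0).

Details: The character of a tensor product is the pointwise product (chi_1 * chi_1)(C) = chi_1(C) * chi_1(C):
  {0}: (1)*(1), {1}: (exp(2*I*pi/7))*(exp(2*I*pi/7)), {2}: (exp(4*I*pi/7))*(exp(4*I*pi/7)), {3}: (exp(6*I*pi/7))*(exp(6*I*pi/7)), {4}: (exp(-6*I*pi/7))*(exp(-6*I*pi/7)), {5}: (exp(-4*I*pi/7))*(exp(-4*I*pi/7)), {6}: (exp(-2*I*pi/7))*(exp(-2*I*pi/7))
so (chi_1 * chi_1) takes values
  {0} -> 1, {1} -> exp(4*I*pi/7), {2} -> exp(-6*I*pi/7), {3} -> exp(-2*I*pi/7), {4} -> exp(2*I*pi/7), {5} -> exp(6*I*pi/7), {6} -> exp(-4*I*pi/7).
Now take the inner product of this character with each irreducible chi from the table, <chi_1*chi_1, chi> = (1/7) sum_C |C| (chi_1*chi_1)(C) conj(chi(C)):
  <chi_1*chi_1, chi_0> = (1/7)[1*(1)*conj(1) + 1*(exp(4*I*pi/7))*conj(1) + 1*(exp(-6*I*pi/7))*conj(1) + 1*(exp(-2*I*pi/7))*conj(1) + 1*(exp(2*I*pi/7))*conj(1) + 1*(exp(6*I*pi/7))*conj(1) + 1*(exp(-4*I*pi/7))*conj(1)]
      = (1/7)[(1) + (exp(4*I*pi/7)) + (exp(-6*I*pi/7)) + (exp(-2*I*pi/7)) + (exp(2*I*pi/7)) + (exp(6*I*pi/7)) + (exp(-4*I*pi/7))] = 0/7 = 0
  <chi_1*chi_1, chi_1> = (1/7)[1*(1)*conj(1) + 1*(exp(4*I*pi/7))*conj(exp(2*I*pi/7)) + 1*(exp(-6*I*pi/7))*conj(exp(4*I*pi/7)) + 1*(exp(-2*I*pi/7))*conj(exp(6*I*pi/7)) + 1*(exp(2*I*pi/7))*conj(exp(-6*I*pi/7)) + 1*(exp(6*I*pi/7))*conj(exp(-4*I*pi/7)) + 1*(exp(-4*I*pi/7))*conj(exp(-2*I*pi/7))]
      = (1/7)[(1) + (exp(2*I*pi/7)) + (exp(4*I*pi/7)) + (exp(6*I*pi/7)) + (exp(-6*I*pi/7)) + (exp(-4*I*pi/7)) + (exp(-2*I*pi/7))] = 0/7 = 0
  <chi_1*chi_1, chi_2> = (1/7)[1*(1)*conj(1) + 1*(exp(4*I*pi/7))*conj(exp(4*I*pi/7)) + 1*(exp(-6*I*pi/7))*conj(exp(-6*I*pi/7)) + 1*(exp(-2*I*pi/7))*conj(exp(-2*I*pi/7)) + 1*(exp(2*I*pi/7))*conj(exp(2*I*pi/7)) + 1*(exp(6*I*pi/7))*conj(exp(6*I*pi/7)) + 1*(exp(-4*I*pi/7))*conj(exp(-4*I*pi/7))]
      = (1/7)[(1) + (1) + (1) + (1) + (1) + (1) + (1)] = 7/7 = 1
  <chi_1*chi_1, chi_3> = (1/7)[1*(1)*conj(1) + 1*(exp(4*I*pi/7))*conj(exp(6*I*pi/7)) + 1*(exp(-6*I*pi/7))*conj(exp(-2*I*pi/7)) + 1*(exp(-2*I*pi/7))*conj(exp(4*I*pi/7)) + 1*(exp(2*I*pi/7))*conj(exp(-4*I*pi/7)) + 1*(exp(6*I*pi/7))*conj(exp(2*I*pi/7)) + 1*(exp(-4*I*pi/7))*conj(exp(-6*I*pi/7))]
      = (1/7)[(1) + (exp(-2*I*pi/7)) + (exp(-4*I*pi/7)) + (exp(-6*I*pi/7)) + (exp(6*I*pi/7)) + (exp(4*I*pi/7)) + (exp(2*I*pi/7))] = 0/7 = 0
  <chi_1*chi_1, chi_4> = (1/7)[1*(1)*conj(1) + 1*(exp(4*I*pi/7))*conj(exp(-6*I*pi/7)) + 1*(exp(-6*I*pi/7))*conj(exp(2*I*pi/7)) + 1*(exp(-2*I*pi/7))*conj(exp(-4*I*pi/7)) + 1*(exp(2*I*pi/7))*conj(exp(4*I*pi/7)) + 1*(exp(6*I*pi/7))*conj(exp(-2*I*pi/7)) + 1*(exp(-4*I*pi/7))*conj(exp(6*I*pi/7))]
      = (1/7)[(1) + (exp(-4*I*pi/7)) + (exp(6*I*pi/7)) + (exp(2*I*pi/7)) + (exp(-2*I*pi/7)) + (exp(-6*I*pi/7)) + (exp(4*I*pi/7))] = 0/7 = 0
  <chi_1*chi_1, chi_5> = (1/7)[1*(1)*conj(1) + 1*(exp(4*I*pi/7))*conj(exp(-4*I*pi/7)) + 1*(exp(-6*I*pi/7))*conj(exp(6*I*pi/7)) + 1*(exp(-2*I*pi/7))*conj(exp(2*I*pi/7)) + 1*(exp(2*I*pi/7))*conj(exp(-2*I*pi/7)) + 1*(exp(6*I*pi/7))*conj(exp(-6*I*pi/7)) + 1*(exp(-4*I*pi/7))*conj(exp(4*I*pi/7))]
      = (1/7)[(1) + (exp(-6*I*pi/7)) + (exp(2*I*pi/7)) + (exp(-4*I*pi/7)) + (exp(4*I*pi/7)) + (exp(-2*I*pi/7)) + (exp(6*I*pi/7))] = 0/7 = 0
  <chi_1*chi_1, chi_6> = (1/7)[1*(1)*conj(1) + 1*(exp(4*I*pi/7))*conj(exp(-2*I*pi/7)) + 1*(exp(-6*I*pi/7))*conj(exp(-4*I*pi/7)) + 1*(exp(-2*I*pi/7))*conj(exp(-6*I*pi/7)) + 1*(exp(2*I*pi/7))*conj(exp(6*I*pi/7)) + 1*(exp(6*I*pi/7))*conj(exp(4*I*pi/7)) + 1*(exp(-4*I*pi/7))*conj(exp(2*I*pi/7))]
      = (1/7)[(1) + (exp(6*I*pi/7)) + (exp(-2*I*pi/7)) + (exp(4*I*pi/7)) + (exp(-4*I*pi/7)) + (exp(2*I*pi/7)) + (exp(-6*I*pi/7))] = 0/7 = 0
(Exp terms are combined using exp(i*s)*conj(exp(i*t)) = exp(i*(s-t)), and sums of them are collapsed using the identity that for every m > 1 the m distinct m-th roots of unity sum to 0, e.g. 1 + exp(2*I*pi/3) + exp(-2*I*pi/3) = 0.)
Hence the multiplicities are chi_2: 1. Dimension check: dim(chi_1)*dim(chi_1) = 1*1 = 1 and sum (mult * dim) = 1*1 = 1.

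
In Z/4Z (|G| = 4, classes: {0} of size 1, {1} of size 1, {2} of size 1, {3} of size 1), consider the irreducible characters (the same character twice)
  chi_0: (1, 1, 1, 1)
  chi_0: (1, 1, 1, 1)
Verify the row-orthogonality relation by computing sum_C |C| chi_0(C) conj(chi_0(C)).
Sum = 4 = |G| = 4; so <chi_0, chi_0> = 1 (norm-1 confirms irreducibility).

Justification: Compute term by term over conjugacy classes (|C| * chi_0(C) * conj(chi_0(C))):
  1*(1)*conj(1) + 1*(1)*conj(1) + 1*(1)*conj(1) + 1*(1)*conj(1)
  = (1) + (1) + (1) + (1)
  = 4.
(Exp terms are combined using exp(i*s)*conj(exp(i*t)) = exp(i*(s-t)), and sums of them are collapsed using the identity that for every m > 1 the m distinct m-th roots of unity sum to 0, e.g. 1 + exp(2*I*pi/3) + exp(-2*I*pi/3) = 0.)
Dividing by |G| = 4 gives 4/4 = 1, matching the row-orthogonality relation <chi_0, chi_0> = [chi_0 = chi_0].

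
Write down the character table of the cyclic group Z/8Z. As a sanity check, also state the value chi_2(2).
Character table of Z/8Z (irreps indexed chi_0,...,chi_7 with chi_k(m) = zeta_8^(k*m), zeta_8 = exp(2*pi*i/8)):
  irrep \ class  {0} (size 1)  {1} (size 1)    {2} (size 1)  {3} (size 1)    {4} (size 1)  {5} (size 1)    {6} (size 1)  {7} (size 1)  
  chi_0          1             1               1             1               1             1               1             1             
  chi_1          1             exp(I*pi/4)     I             exp(3*I*pi/4)   -1            exp(-3*I*pi/4)  -I            exp(-I*pi/4)  
  chi_2          1             I               -1            -I              1             I               -1            -I            
  chi_3          1             exp(3*I*pi/4)   -I            exp(I*pi/4)     -1            exp(-I*pi/4)    I             exp(-3*I*pi/4)
  chi_4          1             -1              1             -1              1             -1              1             -1            
  chi_5          1             exp(-3*I*pi/4)  I             exp(-I*pi/4)    -1            exp(I*pi/4)     -I            exp(3*I*pi/4) 
  chi_6          1             -I              -1            I               1             -I              -1            I             
  chi_7          1             exp(-I*pi/4)    -I            exp(-3*I*pi/4)  -1            exp(3*I*pi/4)   I             exp(I*pi/4)   

Spot check: chi_2(2) = zeta_8^(2*2) = zeta_8^4 = -1.

Explanation: Z/8Z is abelian, so all 8 irreducible complex representations are 1-dimensional. They are given by chi_k(m) = zeta_8^(k*m) for k = 0,...,7. Row orthogonality: sum_m chi_k(m) conj(chi_l(m)) = 8 * [k = l].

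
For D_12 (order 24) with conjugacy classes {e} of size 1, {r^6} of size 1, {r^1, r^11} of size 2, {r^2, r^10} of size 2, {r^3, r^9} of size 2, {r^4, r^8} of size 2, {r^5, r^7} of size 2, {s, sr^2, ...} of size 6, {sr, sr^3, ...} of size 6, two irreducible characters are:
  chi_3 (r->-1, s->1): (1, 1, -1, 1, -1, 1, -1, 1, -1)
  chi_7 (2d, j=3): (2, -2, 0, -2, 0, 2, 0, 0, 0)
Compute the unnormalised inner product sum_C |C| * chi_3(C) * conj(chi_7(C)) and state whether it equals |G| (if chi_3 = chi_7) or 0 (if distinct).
Sum = 0; so <chi_3, chi_7> = 0 (distinct irreducibles are orthogonal).

Proof sketch: Compute term by term over conjugacy classes (|C| * chi_3(C) * conj(chi_7(C))):
  1*(1)*conj(2) + 1*(1)*conj(-2) + 2*(-1)*conj(0) + 2*(1)*conj(-2) + 2*(-1)*conj(0) + 2*(1)*conj(2) + 2*(-1)*conj(0) + 6*(1)*conj(0) + 6*(-1)*conj(0)
  = (2) + (-2) + (0) + (-4) + (0) + (4) + (0) + (0) + (0)
  = 0.
Dividing by |G| = 24 gives 0/24 = 0, matching the row-orthogonality relation <chi_3, chi_7> = [chi_3 = chi_7].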